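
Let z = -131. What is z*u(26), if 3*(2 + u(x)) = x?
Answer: -2620/3 ≈ -873.33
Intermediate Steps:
u(x) = -2 + x/3
z*u(26) = -131*(-2 + (⅓)*26) = -131*(-2 + 26/3) = -131*20/3 = -2620/3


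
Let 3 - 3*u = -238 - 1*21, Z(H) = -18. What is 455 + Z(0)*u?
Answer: -1117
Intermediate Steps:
u = 262/3 (u = 1 - (-238 - 1*21)/3 = 1 - (-238 - 21)/3 = 1 - ⅓*(-259) = 1 + 259/3 = 262/3 ≈ 87.333)
455 + Z(0)*u = 455 - 18*262/3 = 455 - 1572 = -1117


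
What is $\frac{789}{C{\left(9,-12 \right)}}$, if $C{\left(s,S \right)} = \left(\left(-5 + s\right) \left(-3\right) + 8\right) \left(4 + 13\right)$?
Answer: $- \frac{789}{68} \approx -11.603$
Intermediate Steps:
$C{\left(s,S \right)} = 391 - 51 s$ ($C{\left(s,S \right)} = \left(\left(15 - 3 s\right) + 8\right) 17 = \left(23 - 3 s\right) 17 = 391 - 51 s$)
$\frac{789}{C{\left(9,-12 \right)}} = \frac{789}{391 - 459} = \frac{789}{-68} = 789 \left(- \frac{1}{68}\right) = - \frac{789}{68}$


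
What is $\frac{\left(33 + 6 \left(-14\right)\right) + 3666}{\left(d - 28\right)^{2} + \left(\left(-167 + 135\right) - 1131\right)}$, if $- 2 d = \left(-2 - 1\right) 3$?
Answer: $- \frac{14460}{2443} \approx -5.919$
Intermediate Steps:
$d = \frac{9}{2}$ ($d = - \frac{\left(-2 - 1\right) 3}{2} = - \frac{\left(-3\right) 3}{2} = \left(- \frac{1}{2}\right) \left(-9\right) = \frac{9}{2} \approx 4.5$)
$\frac{\left(33 + 6 \left(-14\right)\right) + 3666}{\left(d - 28\right)^{2} + \left(\left(-167 + 135\right) - 1131\right)} = \frac{\left(33 + 6 \left(-14\right)\right) + 3666}{\left(\frac{9}{2} - 28\right)^{2} + \left(\left(-167 + 135\right) - 1131\right)} = \frac{\left(33 - 84\right) + 3666}{\left(- \frac{47}{2}\right)^{2} - 1163} = \frac{-51 + 3666}{\frac{2209}{4} - 1163} = \frac{3615}{- \frac{2443}{4}} = 3615 \left(- \frac{4}{2443}\right) = - \frac{14460}{2443}$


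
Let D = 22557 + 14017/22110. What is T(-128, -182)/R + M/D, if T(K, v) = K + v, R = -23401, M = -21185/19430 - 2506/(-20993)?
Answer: 13403093212154995/1015058723932681477 ≈ 0.013204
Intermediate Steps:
M = -11315575/11654114 (M = -21185*1/19430 - 2506*(-1/20993) = -4237/3886 + 358/2999 = -11315575/11654114 ≈ -0.97095)
D = 498749287/22110 (D = 22557 + 14017*(1/22110) = 22557 + 14017/22110 = 498749287/22110 ≈ 22558.)
T(-128, -182)/R + M/D = (-128 - 182)/(-23401) - 11315575/(11654114*498749287/22110) = -310*(-1/23401) - 11315575/11654114*22110/498749287 = 310/23401 - 1867069875/43376724239677 = 13403093212154995/1015058723932681477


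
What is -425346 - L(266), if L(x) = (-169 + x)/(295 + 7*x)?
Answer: -917471419/2157 ≈ -4.2535e+5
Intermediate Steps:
L(x) = (-169 + x)/(295 + 7*x)
-425346 - L(266) = -425346 - (-169 + 266)/(295 + 7*266) = -425346 - 97/(295 + 1862) = -425346 - 97/2157 = -917471419/2157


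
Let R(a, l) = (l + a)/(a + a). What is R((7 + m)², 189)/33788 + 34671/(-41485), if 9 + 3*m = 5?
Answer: -338511745597/405089907020 ≈ -0.83565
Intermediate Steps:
m = -4/3 (m = -3 + (⅓)*5 = -3 + 5/3 = -4/3 ≈ -1.3333)
R(a, l) = (a + l)/(2*a) (R(a, l) = (a + l)/((2*a)) = (a + l)*(1/(2*a)) = (a + l)/(2*a))
R((7 + m)², 189)/33788 + 34671/(-41485) = (((7 - 4/3)² + 189)/(2*((7 - 4/3)²)))/33788 + 34671/(-41485) = (((17/3)² + 189)/(2*((17/3)²)))*(1/33788) + 34671*(-1/41485) = ((289/9 + 189)/(2*(289/9)))*(1/33788) - 34671/41485 = ((½)*(9/289)*(1990/9))*(1/33788) - 34671/41485 = (995/289)*(1/33788) - 34671/41485 = 995/9764732 - 34671/41485 = -338511745597/405089907020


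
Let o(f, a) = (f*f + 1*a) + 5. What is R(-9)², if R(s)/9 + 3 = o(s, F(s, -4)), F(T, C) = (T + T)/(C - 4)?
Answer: 9418761/16 ≈ 5.8867e+5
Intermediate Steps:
F(T, C) = 2*T/(-4 + C) (F(T, C) = (2*T)/(-4 + C) = 2*T/(-4 + C))
o(f, a) = 5 + a + f² (o(f, a) = (f² + a) + 5 = (a + f²) + 5 = 5 + a + f²)
R(s) = 18 + 9*s² - 9*s/4 (R(s) = -27 + 9*(5 + 2*s/(-4 - 4) + s²) = -27 + 9*(5 + 2*s/(-8) + s²) = -27 + 9*(5 + 2*s*(-⅛) + s²) = -27 + 9*(5 - s/4 + s²) = -27 + 9*(5 + s² - s/4) = -27 + (45 + 9*s² - 9*s/4) = 18 + 9*s² - 9*s/4)
R(-9)² = (18 + 9*(-9)² - 9/4*(-9))² = (18 + 9*81 + 81/4)² = (18 + 729 + 81/4)² = (3069/4)² = 9418761/16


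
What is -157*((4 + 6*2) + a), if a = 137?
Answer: -24021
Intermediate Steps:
-157*((4 + 6*2) + a) = -157*((4 + 6*2) + 137) = -157*((4 + 12) + 137) = -157*(16 + 137) = -157*153 = -24021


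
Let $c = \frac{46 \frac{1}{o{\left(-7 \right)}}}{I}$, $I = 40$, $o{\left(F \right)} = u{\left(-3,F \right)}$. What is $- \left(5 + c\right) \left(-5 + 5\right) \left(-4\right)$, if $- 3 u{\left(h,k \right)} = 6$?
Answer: $0$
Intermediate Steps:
$u{\left(h,k \right)} = -2$ ($u{\left(h,k \right)} = \left(- \frac{1}{3}\right) 6 = -2$)
$o{\left(F \right)} = -2$
$c = - \frac{23}{40}$ ($c = \frac{46 \frac{1}{-2}}{40} = 46 \left(- \frac{1}{2}\right) \frac{1}{40} = \left(-23\right) \frac{1}{40} = - \frac{23}{40} \approx -0.575$)
$- \left(5 + c\right) \left(-5 + 5\right) \left(-4\right) = - \left(5 - \frac{23}{40}\right) \left(-5 + 5\right) \left(-4\right) = - \frac{177 \cdot 0 \left(-4\right)}{40} = - \frac{177 \cdot 0}{40} = \left(-1\right) 0 = 0$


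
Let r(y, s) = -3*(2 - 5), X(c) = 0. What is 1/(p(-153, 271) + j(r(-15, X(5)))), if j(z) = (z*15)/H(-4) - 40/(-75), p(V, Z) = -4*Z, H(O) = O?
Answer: -60/67033 ≈ -0.00089508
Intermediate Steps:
r(y, s) = 9 (r(y, s) = -3*(-3) = 9)
j(z) = 8/15 - 15*z/4 (j(z) = (z*15)/(-4) - 40/(-75) = (15*z)*(-1/4) - 40*(-1/75) = -15*z/4 + 8/15 = 8/15 - 15*z/4)
1/(p(-153, 271) + j(r(-15, X(5)))) = 1/(-4*271 + (8/15 - 15/4*9)) = 1/(-1084 + (8/15 - 135/4)) = 1/(-1084 - 1993/60) = 1/(-67033/60) = -60/67033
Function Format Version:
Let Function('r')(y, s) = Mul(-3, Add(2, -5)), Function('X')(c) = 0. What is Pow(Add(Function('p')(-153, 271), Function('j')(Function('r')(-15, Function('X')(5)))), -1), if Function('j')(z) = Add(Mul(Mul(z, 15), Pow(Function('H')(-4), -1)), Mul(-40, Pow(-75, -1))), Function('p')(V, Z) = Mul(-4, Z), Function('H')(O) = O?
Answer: Rational(-60, 67033) ≈ -0.00089508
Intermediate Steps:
Function('r')(y, s) = 9 (Function('r')(y, s) = Mul(-3, -3) = 9)
Function('j')(z) = Add(Rational(8, 15), Mul(Rational(-15, 4), z)) (Function('j')(z) = Add(Mul(Mul(z, 15), Pow(-4, -1)), Mul(-40, Pow(-75, -1))) = Add(Mul(Mul(15, z), Rational(-1, 4)), Mul(-40, Rational(-1, 75))) = Add(Mul(Rational(-15, 4), z), Rational(8, 15)) = Add(Rational(8, 15), Mul(Rational(-15, 4), z)))
Pow(Add(Function('p')(-153, 271), Function('j')(Function('r')(-15, Function('X')(5)))), -1) = Pow(Add(Mul(-4, 271), Add(Rational(8, 15), Mul(Rational(-15, 4), 9))), -1) = Pow(Add(-1084, Add(Rational(8, 15), Rational(-135, 4))), -1) = Pow(Add(-1084, Rational(-1993, 60)), -1) = Pow(Rational(-67033, 60), -1) = Rational(-60, 67033)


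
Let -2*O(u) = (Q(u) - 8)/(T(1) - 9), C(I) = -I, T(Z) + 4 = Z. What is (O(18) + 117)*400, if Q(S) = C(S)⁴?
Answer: 5388800/3 ≈ 1.7963e+6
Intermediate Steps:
T(Z) = -4 + Z
Q(S) = S⁴ (Q(S) = (-S)⁴ = S⁴)
O(u) = -⅓ + u⁴/24 (O(u) = -(u⁴ - 8)/(2*((-4 + 1) - 9)) = -(-8 + u⁴)/(2*(-3 - 9)) = -(-8 + u⁴)/(2*(-12)) = -(-8 + u⁴)*(-1)/(2*12) = -(⅔ - u⁴/12)/2 = -⅓ + u⁴/24)
(O(18) + 117)*400 = ((-⅓ + (1/24)*18⁴) + 117)*400 = ((-⅓ + (1/24)*104976) + 117)*400 = ((-⅓ + 4374) + 117)*400 = (13121/3 + 117)*400 = (13472/3)*400 = 5388800/3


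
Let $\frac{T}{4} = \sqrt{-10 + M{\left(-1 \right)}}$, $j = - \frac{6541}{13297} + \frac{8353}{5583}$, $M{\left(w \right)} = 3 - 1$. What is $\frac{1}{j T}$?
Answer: $- \frac{74237151 i \sqrt{2}}{1192823008} \approx - 0.088016 i$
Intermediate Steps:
$M{\left(w \right)} = 2$
$j = \frac{74551438}{74237151}$ ($j = \left(-6541\right) \frac{1}{13297} + 8353 \cdot \frac{1}{5583} = - \frac{6541}{13297} + \frac{8353}{5583} = \frac{74551438}{74237151} \approx 1.0042$)
$T = 8 i \sqrt{2}$ ($T = 4 \sqrt{-10 + 2} = 4 \sqrt{-8} = 4 \cdot 2 i \sqrt{2} = 8 i \sqrt{2} \approx 11.314 i$)
$\frac{1}{j T} = \frac{1}{\frac{74551438}{74237151} \cdot 8 i \sqrt{2}} = \frac{1}{\frac{596411504}{74237151} i \sqrt{2}} = - \frac{74237151 i \sqrt{2}}{1192823008}$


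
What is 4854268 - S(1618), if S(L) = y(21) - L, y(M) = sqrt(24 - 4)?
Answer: 4855886 - 2*sqrt(5) ≈ 4.8559e+6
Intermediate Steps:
y(M) = 2*sqrt(5) (y(M) = sqrt(20) = 2*sqrt(5))
S(L) = -L + 2*sqrt(5) (S(L) = 2*sqrt(5) - L = -L + 2*sqrt(5))
4854268 - S(1618) = 4854268 - (-1*1618 + 2*sqrt(5)) = 4854268 - (-1618 + 2*sqrt(5)) = 4854268 + (1618 - 2*sqrt(5)) = 4855886 - 2*sqrt(5)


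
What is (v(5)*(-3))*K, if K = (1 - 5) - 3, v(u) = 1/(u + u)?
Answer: 21/10 ≈ 2.1000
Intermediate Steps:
v(u) = 1/(2*u)
K = -7 (K = -4 - 3 = -7)
(v(5)*(-3))*K = (((½)/5)*(-3))*(-7) = (((½)*(⅕))*(-3))*(-7) = ((⅒)*(-3))*(-7) = -3/10*(-7) = 21/10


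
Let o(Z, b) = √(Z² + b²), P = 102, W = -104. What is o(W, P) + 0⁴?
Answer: 2*√5305 ≈ 145.67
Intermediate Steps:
o(W, P) + 0⁴ = √((-104)² + 102²) + 0⁴ = √(10816 + 10404) + 0 = √21220 + 0 = 2*√5305 + 0 = 2*√5305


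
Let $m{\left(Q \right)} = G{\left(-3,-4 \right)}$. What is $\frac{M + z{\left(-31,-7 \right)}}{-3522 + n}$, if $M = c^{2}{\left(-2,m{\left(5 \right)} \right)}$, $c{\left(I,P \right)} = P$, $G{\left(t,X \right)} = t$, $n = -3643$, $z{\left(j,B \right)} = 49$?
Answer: $- \frac{58}{7165} \approx -0.0080949$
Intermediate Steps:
$m{\left(Q \right)} = -3$
$M = 9$ ($M = \left(-3\right)^{2} = 9$)
$\frac{M + z{\left(-31,-7 \right)}}{-3522 + n} = \frac{9 + 49}{-3522 - 3643} = \frac{58}{-7165} = 58 \left(- \frac{1}{7165}\right) = - \frac{58}{7165}$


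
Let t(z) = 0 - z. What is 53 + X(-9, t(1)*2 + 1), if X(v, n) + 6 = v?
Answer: 38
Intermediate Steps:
t(z) = -z
X(v, n) = -6 + v
53 + X(-9, t(1)*2 + 1) = 53 + (-6 - 9) = 53 - 15 = 38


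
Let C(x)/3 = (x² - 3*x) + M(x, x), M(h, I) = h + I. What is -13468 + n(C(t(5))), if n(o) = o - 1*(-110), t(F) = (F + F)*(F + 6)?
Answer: 22612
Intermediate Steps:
t(F) = 2*F*(6 + F) (t(F) = (2*F)*(6 + F) = 2*F*(6 + F))
M(h, I) = I + h
C(x) = -3*x + 3*x² (C(x) = 3*((x² - 3*x) + (x + x)) = 3*((x² - 3*x) + 2*x) = 3*(x² - x) = -3*x + 3*x²)
n(o) = 110 + o (n(o) = o + 110 = 110 + o)
-13468 + n(C(t(5))) = -13468 + (110 + 3*(2*5*(6 + 5))*(-1 + 2*5*(6 + 5))) = -13468 + (110 + 3*(2*5*11)*(-1 + 2*5*11)) = -13468 + (110 + 3*110*(-1 + 110)) = -13468 + (110 + 3*110*109) = -13468 + (110 + 35970) = -13468 + 36080 = 22612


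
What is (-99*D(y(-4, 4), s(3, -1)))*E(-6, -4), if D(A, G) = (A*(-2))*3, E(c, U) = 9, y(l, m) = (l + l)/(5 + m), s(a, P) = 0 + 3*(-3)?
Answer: -4752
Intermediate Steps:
s(a, P) = -9 (s(a, P) = 0 - 9 = -9)
y(l, m) = 2*l/(5 + m) (y(l, m) = (2*l)/(5 + m) = 2*l/(5 + m))
D(A, G) = -6*A (D(A, G) = -2*A*3 = -6*A)
(-99*D(y(-4, 4), s(3, -1)))*E(-6, -4) = -(-594)*2*(-4)/(5 + 4)*9 = -(-594)*2*(-4)/9*9 = -(-594)*2*(-4)*(1/9)*9 = -(-594)*(-8)/9*9 = -99*16/3*9 = -528*9 = -4752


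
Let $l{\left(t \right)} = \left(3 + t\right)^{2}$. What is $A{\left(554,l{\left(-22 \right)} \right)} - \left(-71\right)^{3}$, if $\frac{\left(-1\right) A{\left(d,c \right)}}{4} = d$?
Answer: $355695$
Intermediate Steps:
$A{\left(d,c \right)} = - 4 d$
$A{\left(554,l{\left(-22 \right)} \right)} - \left(-71\right)^{3} = \left(-4\right) 554 - \left(-71\right)^{3} = -2216 - -357911 = -2216 + 357911 = 355695$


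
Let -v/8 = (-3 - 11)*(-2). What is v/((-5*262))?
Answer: 112/655 ≈ 0.17099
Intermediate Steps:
v = -224 (v = -8*(-3 - 11)*(-2) = -(-112)*(-2) = -8*28 = -224)
v/((-5*262)) = -224/((-5*262)) = -224/(-1310) = -224*(-1/1310) = 112/655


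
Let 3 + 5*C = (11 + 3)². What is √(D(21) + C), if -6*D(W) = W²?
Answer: I*√3490/10 ≈ 5.9076*I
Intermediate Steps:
C = 193/5 (C = -⅗ + (11 + 3)²/5 = -⅗ + (⅕)*14² = -⅗ + (⅕)*196 = -⅗ + 196/5 = 193/5 ≈ 38.600)
D(W) = -W²/6
√(D(21) + C) = √(-⅙*21² + 193/5) = √(-⅙*441 + 193/5) = √(-147/2 + 193/5) = √(-349/10) = I*√3490/10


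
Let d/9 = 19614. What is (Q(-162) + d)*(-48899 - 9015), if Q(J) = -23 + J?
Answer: -10212612674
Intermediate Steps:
d = 176526 (d = 9*19614 = 176526)
(Q(-162) + d)*(-48899 - 9015) = ((-23 - 162) + 176526)*(-48899 - 9015) = (-185 + 176526)*(-57914) = 176341*(-57914) = -10212612674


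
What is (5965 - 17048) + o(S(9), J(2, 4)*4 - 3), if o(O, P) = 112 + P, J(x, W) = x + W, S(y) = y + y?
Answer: -10950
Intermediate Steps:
S(y) = 2*y
J(x, W) = W + x
(5965 - 17048) + o(S(9), J(2, 4)*4 - 3) = (5965 - 17048) + (112 + ((4 + 2)*4 - 3)) = -11083 + (112 + (6*4 - 3)) = -11083 + (112 + (24 - 3)) = -11083 + (112 + 21) = -11083 + 133 = -10950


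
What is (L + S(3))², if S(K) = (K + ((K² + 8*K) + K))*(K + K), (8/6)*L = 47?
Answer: 1159929/16 ≈ 72496.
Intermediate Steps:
L = 141/4 (L = (¾)*47 = 141/4 ≈ 35.250)
S(K) = 2*K*(K² + 10*K) (S(K) = (K + (K² + 9*K))*(2*K) = (K² + 10*K)*(2*K) = 2*K*(K² + 10*K))
(L + S(3))² = (141/4 + 2*3²*(10 + 3))² = (141/4 + 2*9*13)² = (141/4 + 234)² = (1077/4)² = 1159929/16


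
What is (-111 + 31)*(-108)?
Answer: 8640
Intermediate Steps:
(-111 + 31)*(-108) = -80*(-108) = 8640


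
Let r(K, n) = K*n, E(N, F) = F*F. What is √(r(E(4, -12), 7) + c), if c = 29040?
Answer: 4*√1878 ≈ 173.34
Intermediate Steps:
E(N, F) = F²
√(r(E(4, -12), 7) + c) = √((-12)²*7 + 29040) = √(144*7 + 29040) = √(1008 + 29040) = √30048 = 4*√1878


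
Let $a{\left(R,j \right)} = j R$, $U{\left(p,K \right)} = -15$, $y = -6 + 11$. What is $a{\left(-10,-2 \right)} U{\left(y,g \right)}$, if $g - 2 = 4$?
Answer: $-300$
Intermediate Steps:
$g = 6$ ($g = 2 + 4 = 6$)
$y = 5$
$a{\left(R,j \right)} = R j$
$a{\left(-10,-2 \right)} U{\left(y,g \right)} = \left(-10\right) \left(-2\right) \left(-15\right) = 20 \left(-15\right) = -300$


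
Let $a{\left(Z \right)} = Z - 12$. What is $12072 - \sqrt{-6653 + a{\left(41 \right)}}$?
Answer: $12072 - 12 i \sqrt{46} \approx 12072.0 - 81.388 i$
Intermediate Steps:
$a{\left(Z \right)} = -12 + Z$
$12072 - \sqrt{-6653 + a{\left(41 \right)}} = 12072 - \sqrt{-6653 + \left(-12 + 41\right)} = 12072 - \sqrt{-6653 + 29} = 12072 - \sqrt{-6624} = 12072 - 12 i \sqrt{46}$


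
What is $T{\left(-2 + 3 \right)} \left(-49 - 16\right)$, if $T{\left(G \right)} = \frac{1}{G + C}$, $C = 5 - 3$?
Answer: $- \frac{65}{3} \approx -21.667$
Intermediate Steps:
$C = 2$ ($C = 5 - 3 = 2$)
$T{\left(G \right)} = \frac{1}{2 + G}$ ($T{\left(G \right)} = \frac{1}{G + 2} = \frac{1}{2 + G}$)
$T{\left(-2 + 3 \right)} \left(-49 - 16\right) = \frac{-49 - 16}{2 + \left(-2 + 3\right)} = \frac{1}{2 + 1} \left(-65\right) = \frac{1}{3} \left(-65\right) = - \frac{65}{3}$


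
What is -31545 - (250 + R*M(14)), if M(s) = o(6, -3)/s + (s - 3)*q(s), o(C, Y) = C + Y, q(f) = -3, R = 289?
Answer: -312479/14 ≈ -22320.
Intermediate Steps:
M(s) = 9 - 3*s + 3/s (M(s) = (6 - 3)/s + (s - 3)*(-3) = 3/s + (-3 + s)*(-3) = 3/s + (9 - 3*s) = 9 - 3*s + 3/s)
-31545 - (250 + R*M(14)) = -31545 - (250 + 289*(9 - 3*14 + 3/14)) = -31545 - (250 + 289*(9 - 42 + 3*(1/14))) = -31545 - (250 + 289*(9 - 42 + 3/14)) = -31545 - (250 + 289*(-459/14)) = -31545 - (250 - 132651/14) = -31545 - 1*(-129151/14) = -31545 + 129151/14 = -312479/14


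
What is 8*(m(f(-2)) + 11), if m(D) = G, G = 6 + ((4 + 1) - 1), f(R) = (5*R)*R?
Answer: 168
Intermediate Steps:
f(R) = 5*R²
G = 10 (G = 6 + (5 - 1) = 6 + 4 = 10)
m(D) = 10
8*(m(f(-2)) + 11) = 8*(10 + 11) = 8*21 = 168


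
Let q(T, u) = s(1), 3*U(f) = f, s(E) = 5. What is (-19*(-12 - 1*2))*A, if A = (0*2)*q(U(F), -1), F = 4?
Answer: 0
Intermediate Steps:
U(f) = f/3
q(T, u) = 5
A = 0 (A = (0*2)*5 = 0*5 = 0)
(-19*(-12 - 1*2))*A = -19*(-12 - 1*2)*0 = -19*(-12 - 2)*0 = -19*(-14)*0 = 266*0 = 0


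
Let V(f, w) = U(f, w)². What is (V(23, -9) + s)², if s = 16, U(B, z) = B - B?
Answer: 256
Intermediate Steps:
U(B, z) = 0
V(f, w) = 0 (V(f, w) = 0² = 0)
(V(23, -9) + s)² = (0 + 16)² = 16² = 256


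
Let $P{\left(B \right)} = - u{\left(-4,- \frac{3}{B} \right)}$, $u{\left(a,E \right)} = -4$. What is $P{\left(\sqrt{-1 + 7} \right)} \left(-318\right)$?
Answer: $-1272$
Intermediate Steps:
$P{\left(B \right)} = 4$ ($P{\left(B \right)} = \left(-1\right) \left(-4\right) = 4$)
$P{\left(\sqrt{-1 + 7} \right)} \left(-318\right) = 4 \left(-318\right) = -1272$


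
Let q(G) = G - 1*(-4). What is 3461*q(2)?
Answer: 20766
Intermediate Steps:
q(G) = 4 + G (q(G) = G + 4 = 4 + G)
3461*q(2) = 3461*(4 + 2) = 3461*6 = 20766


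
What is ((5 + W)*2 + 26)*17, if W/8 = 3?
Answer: 1428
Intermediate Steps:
W = 24 (W = 8*3 = 24)
((5 + W)*2 + 26)*17 = ((5 + 24)*2 + 26)*17 = (29*2 + 26)*17 = (58 + 26)*17 = 84*17 = 1428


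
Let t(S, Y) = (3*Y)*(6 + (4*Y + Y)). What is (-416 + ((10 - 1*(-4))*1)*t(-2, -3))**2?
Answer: 515524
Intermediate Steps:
t(S, Y) = 3*Y*(6 + 5*Y) (t(S, Y) = (3*Y)*(6 + 5*Y) = 3*Y*(6 + 5*Y))
(-416 + ((10 - 1*(-4))*1)*t(-2, -3))**2 = (-416 + ((10 - 1*(-4))*1)*(3*(-3)*(6 + 5*(-3))))**2 = (-416 + ((10 + 4)*1)*(3*(-3)*(6 - 15)))**2 = (-416 + (14*1)*(3*(-3)*(-9)))**2 = (-416 + 14*81)**2 = (-416 + 1134)**2 = 718**2 = 515524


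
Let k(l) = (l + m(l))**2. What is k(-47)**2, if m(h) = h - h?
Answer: 4879681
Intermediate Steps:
m(h) = 0
k(l) = l**2 (k(l) = (l + 0)**2 = l**2)
k(-47)**2 = ((-47)**2)**2 = 2209**2 = 4879681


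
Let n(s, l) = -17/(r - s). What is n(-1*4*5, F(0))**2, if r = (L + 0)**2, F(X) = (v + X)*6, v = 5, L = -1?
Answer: 289/441 ≈ 0.65533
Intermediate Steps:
F(X) = 30 + 6*X (F(X) = (5 + X)*6 = 30 + 6*X)
r = 1 (r = (-1 + 0)**2 = (-1)**2 = 1)
n(s, l) = -17/(1 - s)
n(-1*4*5, F(0))**2 = (17/(-1 - 1*4*5))**2 = (17/(-1 - 4*5))**2 = (17/(-1 - 20))**2 = (17/(-21))**2 = (17*(-1/21))**2 = (-17/21)**2 = 289/441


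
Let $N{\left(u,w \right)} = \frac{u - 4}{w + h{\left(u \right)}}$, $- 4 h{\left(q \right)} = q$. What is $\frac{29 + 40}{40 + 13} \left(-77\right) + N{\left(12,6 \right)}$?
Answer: $- \frac{15515}{159} \approx -97.579$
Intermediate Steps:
$h{\left(q \right)} = - \frac{q}{4}$
$N{\left(u,w \right)} = \frac{-4 + u}{w - \frac{u}{4}}$ ($N{\left(u,w \right)} = \frac{u - 4}{w - \frac{u}{4}} = \frac{-4 + u}{w - \frac{u}{4}}$)
$\frac{29 + 40}{40 + 13} \left(-77\right) + N{\left(12,6 \right)} = \frac{29 + 40}{40 + 13} \left(-77\right) + \frac{4 \left(4 - 12\right)}{12 - 24} = \frac{69}{53} \left(-77\right) + \frac{4 \left(4 - 12\right)}{12 - 24} = 69 \cdot \frac{1}{53} \left(-77\right) + 4 \frac{1}{-12} \left(-8\right) = \frac{69}{53} \left(-77\right) + 4 \left(- \frac{1}{12}\right) \left(-8\right) = - \frac{5313}{53} + \frac{8}{3} = - \frac{15515}{159}$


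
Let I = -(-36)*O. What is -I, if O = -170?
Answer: 6120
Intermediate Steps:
I = -6120 (I = -(-36)*(-170) = -1*6120 = -6120)
-I = -1*(-6120) = 6120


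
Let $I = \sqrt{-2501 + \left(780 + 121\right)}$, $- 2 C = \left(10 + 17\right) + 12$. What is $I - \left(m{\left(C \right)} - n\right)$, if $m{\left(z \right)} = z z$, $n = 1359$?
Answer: $\frac{3915}{4} + 40 i \approx 978.75 + 40.0 i$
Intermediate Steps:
$C = - \frac{39}{2}$ ($C = - \frac{\left(10 + 17\right) + 12}{2} = - \frac{27 + 12}{2} = \left(- \frac{1}{2}\right) 39 = - \frac{39}{2} \approx -19.5$)
$m{\left(z \right)} = z^{2}$
$I = 40 i$ ($I = \sqrt{-2501 + 901} = \sqrt{-1600} = 40 i \approx 40.0 i$)
$I - \left(m{\left(C \right)} - n\right) = 40 i - \left(\left(- \frac{39}{2}\right)^{2} - 1359\right) = 40 i - \left(\frac{1521}{4} - 1359\right) = 40 i - - \frac{3915}{4} = 40 i + \frac{3915}{4} = \frac{3915}{4} + 40 i$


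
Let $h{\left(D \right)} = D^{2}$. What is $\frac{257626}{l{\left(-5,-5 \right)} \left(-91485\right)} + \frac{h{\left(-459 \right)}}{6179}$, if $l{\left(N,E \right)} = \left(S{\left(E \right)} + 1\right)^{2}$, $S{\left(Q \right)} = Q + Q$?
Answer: $\frac{1559614383031}{45788151015} \approx 34.062$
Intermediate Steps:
$S{\left(Q \right)} = 2 Q$
$l{\left(N,E \right)} = \left(1 + 2 E\right)^{2}$ ($l{\left(N,E \right)} = \left(2 E + 1\right)^{2} = \left(1 + 2 E\right)^{2}$)
$\frac{257626}{l{\left(-5,-5 \right)} \left(-91485\right)} + \frac{h{\left(-459 \right)}}{6179} = \frac{257626}{\left(1 + 2 \left(-5\right)\right)^{2} \left(-91485\right)} + \frac{\left(-459\right)^{2}}{6179} = \frac{257626}{\left(1 - 10\right)^{2} \left(-91485\right)} + 210681 \cdot \frac{1}{6179} = \frac{257626}{\left(-9\right)^{2} \left(-91485\right)} + \frac{210681}{6179} = \frac{257626}{81 \left(-91485\right)} + \frac{210681}{6179} = \frac{257626}{-7410285} + \frac{210681}{6179} = 257626 \left(- \frac{1}{7410285}\right) + \frac{210681}{6179} = - \frac{257626}{7410285} + \frac{210681}{6179} = \frac{1559614383031}{45788151015}$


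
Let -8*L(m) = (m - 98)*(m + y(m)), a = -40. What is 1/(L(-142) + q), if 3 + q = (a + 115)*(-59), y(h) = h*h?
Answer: 1/596232 ≈ 1.6772e-6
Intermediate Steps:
y(h) = h**2
L(m) = -(-98 + m)*(m + m**2)/8 (L(m) = -(m - 98)*(m + m**2)/8 = -(-98 + m)*(m + m**2)/8)
q = -4428 (q = -3 + (-40 + 115)*(-59) = -3 + 75*(-59) = -3 - 4425 = -4428)
1/(L(-142) + q) = 1/((1/8)*(-142)*(98 - 1*(-142)**2 + 97*(-142)) - 4428) = 1/((1/8)*(-142)*(98 - 1*20164 - 13774) - 4428) = 1/((1/8)*(-142)*(98 - 20164 - 13774) - 4428) = 1/((1/8)*(-142)*(-33840) - 4428) = 1/(600660 - 4428) = 1/596232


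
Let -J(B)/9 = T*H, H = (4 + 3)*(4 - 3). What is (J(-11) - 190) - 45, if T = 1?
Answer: -298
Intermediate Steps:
H = 7 (H = 7*1 = 7)
J(B) = -63 (J(B) = -9*7 = -63)
(J(-11) - 190) - 45 = (-63 - 190) - 45 = -253 - 45 = -298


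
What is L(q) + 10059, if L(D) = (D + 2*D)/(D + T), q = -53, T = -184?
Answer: 794714/79 ≈ 10060.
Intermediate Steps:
L(D) = 3*D/(-184 + D) (L(D) = (D + 2*D)/(D - 184) = (3*D)/(-184 + D) = 3*D/(-184 + D))
L(q) + 10059 = 3*(-53)/(-184 - 53) + 10059 = 3*(-53)/(-237) + 10059 = 3*(-53)*(-1/237) + 10059 = 53/79 + 10059 = 794714/79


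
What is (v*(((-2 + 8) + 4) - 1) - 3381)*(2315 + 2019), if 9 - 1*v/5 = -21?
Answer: -8802354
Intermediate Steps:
v = 150 (v = 45 - 5*(-21) = 45 + 105 = 150)
(v*(((-2 + 8) + 4) - 1) - 3381)*(2315 + 2019) = (150*(((-2 + 8) + 4) - 1) - 3381)*(2315 + 2019) = (150*((6 + 4) - 1) - 3381)*4334 = (150*(10 - 1) - 3381)*4334 = (150*9 - 3381)*4334 = (1350 - 3381)*4334 = -2031*4334 = -8802354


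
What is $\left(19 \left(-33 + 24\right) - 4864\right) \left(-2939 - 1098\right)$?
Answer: $20326295$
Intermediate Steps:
$\left(19 \left(-33 + 24\right) - 4864\right) \left(-2939 - 1098\right) = \left(19 \left(-9\right) - 4864\right) \left(-4037\right) = \left(-171 - 4864\right) \left(-4037\right) = \left(-5035\right) \left(-4037\right) = 20326295$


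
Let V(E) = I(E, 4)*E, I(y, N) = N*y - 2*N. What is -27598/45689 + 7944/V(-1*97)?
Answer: -58095080/146250489 ≈ -0.39723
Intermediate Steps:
I(y, N) = -2*N + N*y
V(E) = E*(-8 + 4*E) (V(E) = (4*(-2 + E))*E = (-8 + 4*E)*E = E*(-8 + 4*E))
-27598/45689 + 7944/V(-1*97) = -27598/45689 + 7944/((4*(-1*97)*(-2 - 1*97))) = -27598*1/45689 + 7944/((4*(-97)*(-2 - 97))) = -27598/45689 + 7944/((4*(-97)*(-99))) = -27598/45689 + 7944/38412 = -27598/45689 + 7944*(1/38412) = -27598/45689 + 662/3201 = -58095080/146250489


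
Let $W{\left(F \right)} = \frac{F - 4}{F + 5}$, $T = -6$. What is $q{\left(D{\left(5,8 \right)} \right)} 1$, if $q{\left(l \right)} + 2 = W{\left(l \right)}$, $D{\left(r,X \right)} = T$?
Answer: $8$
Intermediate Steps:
$D{\left(r,X \right)} = -6$
$W{\left(F \right)} = \frac{-4 + F}{5 + F}$
$q{\left(l \right)} = -2 + \frac{-4 + l}{5 + l}$
$q{\left(D{\left(5,8 \right)} \right)} 1 = \frac{-14 - -6}{5 - 6} \cdot 1 = \frac{-14 + 6}{-1} \cdot 1 = \left(-1\right) \left(-8\right) 1 = 8 \cdot 1 = 8$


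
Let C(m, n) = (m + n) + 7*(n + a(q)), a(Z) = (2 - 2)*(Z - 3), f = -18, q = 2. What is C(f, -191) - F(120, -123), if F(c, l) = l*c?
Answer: 13214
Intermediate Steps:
F(c, l) = c*l
a(Z) = 0 (a(Z) = 0*(-3 + Z) = 0)
C(m, n) = m + 8*n (C(m, n) = (m + n) + 7*(n + 0) = (m + n) + 7*n = m + 8*n)
C(f, -191) - F(120, -123) = (-18 + 8*(-191)) - 120*(-123) = (-18 - 1528) - 1*(-14760) = -1546 + 14760 = 13214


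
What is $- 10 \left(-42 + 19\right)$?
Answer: $230$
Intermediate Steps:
$- 10 \left(-42 + 19\right) = \left(-10\right) \left(-23\right) = 230$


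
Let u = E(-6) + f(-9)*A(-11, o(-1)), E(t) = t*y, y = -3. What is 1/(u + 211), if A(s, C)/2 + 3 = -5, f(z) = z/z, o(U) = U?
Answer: 1/213 ≈ 0.0046948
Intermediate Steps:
f(z) = 1
E(t) = -3*t (E(t) = t*(-3) = -3*t)
A(s, C) = -16 (A(s, C) = -6 + 2*(-5) = -6 - 10 = -16)
u = 2 (u = -3*(-6) + 1*(-16) = 18 - 16 = 2)
1/(u + 211) = 1/(2 + 211) = 1/213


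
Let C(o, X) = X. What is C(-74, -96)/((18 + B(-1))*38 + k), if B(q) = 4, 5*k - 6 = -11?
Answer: -96/835 ≈ -0.11497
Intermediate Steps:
k = -1 (k = 6/5 + (1/5)*(-11) = 6/5 - 11/5 = -1)
C(-74, -96)/((18 + B(-1))*38 + k) = -96/((18 + 4)*38 - 1) = -96/(22*38 - 1) = -96/(836 - 1) = -96/835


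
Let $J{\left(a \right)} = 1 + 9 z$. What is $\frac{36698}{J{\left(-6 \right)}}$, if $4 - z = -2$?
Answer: $\frac{36698}{55} \approx 667.24$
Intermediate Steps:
$z = 6$ ($z = 4 - -2 = 4 + 2 = 6$)
$J{\left(a \right)} = 55$ ($J{\left(a \right)} = 1 + 9 \cdot 6 = 1 + 54 = 55$)
$\frac{36698}{J{\left(-6 \right)}} = \frac{36698}{55}$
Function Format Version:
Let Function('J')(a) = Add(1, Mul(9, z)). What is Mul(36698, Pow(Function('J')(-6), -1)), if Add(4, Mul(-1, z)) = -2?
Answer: Rational(36698, 55) ≈ 667.24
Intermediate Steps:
z = 6 (z = Add(4, Mul(-1, -2)) = Add(4, 2) = 6)
Function('J')(a) = 55 (Function('J')(a) = Add(1, Mul(9, 6)) = Add(1, 54) = 55)
Mul(36698, Pow(Function('J')(-6), -1)) = Mul(36698, Pow(55, -1)) = Mul(36698, Rational(1, 55)) = Rational(36698, 55)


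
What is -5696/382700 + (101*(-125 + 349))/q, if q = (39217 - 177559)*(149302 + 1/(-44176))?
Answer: -1042869512969648/70062639262758225 ≈ -0.014885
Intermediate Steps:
q = -456221837059821/22088 (q = -138342*(149302 - 1/44176) = -138342*6595565151/44176 = -456221837059821/22088 ≈ -2.0655e+10)
-5696/382700 + (101*(-125 + 349))/q = -5696/382700 + (101*(-125 + 349))/(-456221837059821/22088) = -5696*1/382700 + (101*224)*(-22088/456221837059821) = -16/1075 + 22624*(-22088/456221837059821) = -16/1075 - 71388416/65174548151403 = -1042869512969648/70062639262758225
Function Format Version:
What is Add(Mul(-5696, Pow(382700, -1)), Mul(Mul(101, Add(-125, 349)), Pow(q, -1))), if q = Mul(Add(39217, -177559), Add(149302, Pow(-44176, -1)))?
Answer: Rational(-1042869512969648, 70062639262758225) ≈ -0.014885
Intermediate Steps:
q = Rational(-456221837059821, 22088) (q = Mul(-138342, Add(149302, Rational(-1, 44176))) = Mul(-138342, Rational(6595565151, 44176)) = Rational(-456221837059821, 22088) ≈ -2.0655e+10)
Add(Mul(-5696, Pow(382700, -1)), Mul(Mul(101, Add(-125, 349)), Pow(q, -1))) = Add(Mul(-5696, Pow(382700, -1)), Mul(Mul(101, Add(-125, 349)), Pow(Rational(-456221837059821, 22088), -1))) = Add(Mul(-5696, Rational(1, 382700)), Mul(Mul(101, 224), Rational(-22088, 456221837059821))) = Add(Rational(-16, 1075), Mul(22624, Rational(-22088, 456221837059821))) = Add(Rational(-16, 1075), Rational(-71388416, 65174548151403)) = Rational(-1042869512969648, 70062639262758225)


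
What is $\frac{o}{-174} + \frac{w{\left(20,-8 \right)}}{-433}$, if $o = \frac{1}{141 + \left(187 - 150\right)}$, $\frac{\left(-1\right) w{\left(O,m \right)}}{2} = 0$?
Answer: $- \frac{1}{30972} \approx -3.2287 \cdot 10^{-5}$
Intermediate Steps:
$w{\left(O,m \right)} = 0$ ($w{\left(O,m \right)} = \left(-2\right) 0 = 0$)
$o = \frac{1}{178}$ ($o = \frac{1}{141 + \left(187 - 150\right)} = \frac{1}{141 + 37} = \frac{1}{178} \approx 0.005618$)
$\frac{o}{-174} + \frac{w{\left(20,-8 \right)}}{-433} = \frac{1}{178 \left(-174\right)} + \frac{0}{-433} = \frac{1}{178} \left(- \frac{1}{174}\right) + 0 \left(- \frac{1}{433}\right) = - \frac{1}{30972} + 0 = - \frac{1}{30972}$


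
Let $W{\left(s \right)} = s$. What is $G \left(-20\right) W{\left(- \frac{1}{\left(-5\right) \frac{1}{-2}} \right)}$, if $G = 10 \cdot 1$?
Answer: $80$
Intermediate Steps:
$G = 10$
$G \left(-20\right) W{\left(- \frac{1}{\left(-5\right) \frac{1}{-2}} \right)} = 10 \left(-20\right) \left(- \frac{1}{\left(-5\right) \frac{1}{-2}}\right) = - 200 \left(- \frac{1}{\left(-5\right) \left(- \frac{1}{2}\right)}\right) = - 200 \left(- \frac{1}{\frac{5}{2}}\right) = - 200 \left(\left(-1\right) \frac{2}{5}\right) = \left(-200\right) \left(- \frac{2}{5}\right) = 80$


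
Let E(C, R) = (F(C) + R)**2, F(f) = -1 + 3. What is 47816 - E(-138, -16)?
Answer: 47620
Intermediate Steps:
F(f) = 2
E(C, R) = (2 + R)**2
47816 - E(-138, -16) = 47816 - (2 - 16)**2 = 47816 - 1*(-14)**2 = 47816 - 1*196 = 47816 - 196 = 47620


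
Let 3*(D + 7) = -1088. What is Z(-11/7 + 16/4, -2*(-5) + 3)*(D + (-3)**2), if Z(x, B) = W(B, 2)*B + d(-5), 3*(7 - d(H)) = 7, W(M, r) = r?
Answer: -99544/9 ≈ -11060.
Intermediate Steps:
D = -1109/3 (D = -7 + (1/3)*(-1088) = -7 - 1088/3 = -1109/3 ≈ -369.67)
d(H) = 14/3 (d(H) = 7 - 1/3*7 = 7 - 7/3 = 14/3)
Z(x, B) = 14/3 + 2*B (Z(x, B) = 2*B + 14/3 = 14/3 + 2*B)
Z(-11/7 + 16/4, -2*(-5) + 3)*(D + (-3)**2) = (14/3 + 2*(-2*(-5) + 3))*(-1109/3 + (-3)**2) = (14/3 + 2*(10 + 3))*(-1109/3 + 9) = (14/3 + 2*13)*(-1082/3) = (14/3 + 26)*(-1082/3) = (92/3)*(-1082/3) = -99544/9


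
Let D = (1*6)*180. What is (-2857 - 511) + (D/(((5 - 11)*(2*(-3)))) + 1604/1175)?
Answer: -3920546/1175 ≈ -3336.6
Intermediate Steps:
D = 1080 (D = 6*180 = 1080)
(-2857 - 511) + (D/(((5 - 11)*(2*(-3)))) + 1604/1175) = (-2857 - 511) + (1080/(((5 - 11)*(2*(-3)))) + 1604/1175) = -3368 + (1080/((-6*(-6))) + 1604*(1/1175)) = -3368 + (1080/36 + 1604/1175) = -3368 + (1080*(1/36) + 1604/1175) = -3368 + (30 + 1604/1175) = -3368 + 36854/1175 = -3920546/1175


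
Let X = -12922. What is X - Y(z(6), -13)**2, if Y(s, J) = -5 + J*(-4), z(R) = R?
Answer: -15131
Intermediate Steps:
Y(s, J) = -5 - 4*J
X - Y(z(6), -13)**2 = -12922 - (-5 - 4*(-13))**2 = -12922 - (-5 + 52)**2 = -12922 - 1*47**2 = -12922 - 1*2209 = -12922 - 2209 = -15131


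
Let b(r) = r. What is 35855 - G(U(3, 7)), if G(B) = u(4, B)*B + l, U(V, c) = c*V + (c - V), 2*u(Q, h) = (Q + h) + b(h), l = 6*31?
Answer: 34994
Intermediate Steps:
l = 186
u(Q, h) = h + Q/2 (u(Q, h) = ((Q + h) + h)/2 = (Q + 2*h)/2 = h + Q/2)
U(V, c) = c - V + V*c (U(V, c) = V*c + (c - V) = c - V + V*c)
G(B) = 186 + B*(2 + B) (G(B) = (B + (½)*4)*B + 186 = (B + 2)*B + 186 = (2 + B)*B + 186 = B*(2 + B) + 186 = 186 + B*(2 + B))
35855 - G(U(3, 7)) = 35855 - (186 + (7 - 1*3 + 3*7)*(2 + (7 - 1*3 + 3*7))) = 35855 - (186 + (7 - 3 + 21)*(2 + (7 - 3 + 21))) = 35855 - (186 + 25*(2 + 25)) = 35855 - (186 + 25*27) = 35855 - (186 + 675) = 35855 - 1*861 = 35855 - 861 = 34994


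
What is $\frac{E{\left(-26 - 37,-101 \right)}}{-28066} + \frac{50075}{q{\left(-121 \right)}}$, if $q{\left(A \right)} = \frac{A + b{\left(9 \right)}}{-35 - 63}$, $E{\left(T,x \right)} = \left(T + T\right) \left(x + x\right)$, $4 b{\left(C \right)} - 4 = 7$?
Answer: $\frac{275453350802}{6637609} \approx 41499.0$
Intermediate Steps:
$b{\left(C \right)} = \frac{11}{4}$ ($b{\left(C \right)} = 1 + \frac{1}{4} \cdot 7 = 1 + \frac{7}{4} = \frac{11}{4}$)
$E{\left(T,x \right)} = 4 T x$ ($E{\left(T,x \right)} = 2 T 2 x = 4 T x$)
$q{\left(A \right)} = - \frac{11}{392} - \frac{A}{98}$ ($q{\left(A \right)} = \frac{A + \frac{11}{4}}{-35 - 63} = \frac{\frac{11}{4} + A}{-98} = \left(\frac{11}{4} + A\right) \left(- \frac{1}{98}\right) = - \frac{11}{392} - \frac{A}{98}$)
$\frac{E{\left(-26 - 37,-101 \right)}}{-28066} + \frac{50075}{q{\left(-121 \right)}} = \frac{4 \left(-26 - 37\right) \left(-101\right)}{-28066} + \frac{50075}{- \frac{11}{392} - - \frac{121}{98}} = 4 \left(-63\right) \left(-101\right) \left(- \frac{1}{28066}\right) + \frac{50075}{- \frac{11}{392} + \frac{121}{98}} = 25452 \left(- \frac{1}{28066}\right) + \frac{50075}{\frac{473}{392}} = - \frac{12726}{14033} + 50075 \cdot \frac{392}{473} = - \frac{12726}{14033} + \frac{19629400}{473} = \frac{275453350802}{6637609}$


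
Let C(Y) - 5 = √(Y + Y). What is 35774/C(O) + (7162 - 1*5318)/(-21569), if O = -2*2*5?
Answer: 771585434/280397 - 71548*I*√10/65 ≈ 2751.8 - 3480.8*I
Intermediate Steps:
O = -20 (O = -4*5 = -20)
C(Y) = 5 + √2*√Y (C(Y) = 5 + √(Y + Y) = 5 + √(2*Y) = 5 + √2*√Y)
35774/C(O) + (7162 - 1*5318)/(-21569) = 35774/(5 + √2*√(-20)) + (7162 - 1*5318)/(-21569) = 35774/(5 + √2*(2*I*√5)) + (7162 - 5318)*(-1/21569) = 35774/(5 + 2*I*√10) + 1844*(-1/21569) = 35774/(5 + 2*I*√10) - 1844/21569 = -1844/21569 + 35774/(5 + 2*I*√10)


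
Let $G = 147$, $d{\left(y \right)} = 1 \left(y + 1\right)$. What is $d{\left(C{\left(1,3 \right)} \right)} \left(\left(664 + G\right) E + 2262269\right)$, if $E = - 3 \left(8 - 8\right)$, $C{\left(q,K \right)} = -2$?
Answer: $-2262269$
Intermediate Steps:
$d{\left(y \right)} = 1 + y$ ($d{\left(y \right)} = 1 \left(1 + y\right) = 1 + y$)
$E = 0$ ($E = \left(-3\right) 0 = 0$)
$d{\left(C{\left(1,3 \right)} \right)} \left(\left(664 + G\right) E + 2262269\right) = \left(1 - 2\right) \left(\left(664 + 147\right) 0 + 2262269\right) = - (811 \cdot 0 + 2262269) = - (0 + 2262269) = \left(-1\right) 2262269 = -2262269$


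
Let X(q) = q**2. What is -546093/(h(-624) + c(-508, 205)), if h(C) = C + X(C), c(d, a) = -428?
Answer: -546093/388324 ≈ -1.4063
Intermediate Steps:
h(C) = C + C**2
-546093/(h(-624) + c(-508, 205)) = -546093/(-624*(1 - 624) - 428) = -546093/(-624*(-623) - 428) = -546093/(388752 - 428) = -546093/388324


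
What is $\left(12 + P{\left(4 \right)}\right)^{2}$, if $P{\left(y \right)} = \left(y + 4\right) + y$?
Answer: $576$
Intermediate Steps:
$P{\left(y \right)} = 4 + 2 y$ ($P{\left(y \right)} = \left(4 + y\right) + y = 4 + 2 y$)
$\left(12 + P{\left(4 \right)}\right)^{2} = \left(12 + \left(4 + 2 \cdot 4\right)\right)^{2} = \left(12 + \left(4 + 8\right)\right)^{2} = \left(12 + 12\right)^{2} = 24^{2} = 576$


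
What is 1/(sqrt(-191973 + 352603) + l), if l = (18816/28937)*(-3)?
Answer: 816717888/67250169571883 + 837349969*sqrt(160630)/134500339143766 ≈ 0.0025073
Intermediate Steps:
l = -56448/28937 (l = (18816*(1/28937))*(-3) = (18816/28937)*(-3) = -56448/28937 ≈ -1.9507)
1/(sqrt(-191973 + 352603) + l) = 1/(sqrt(-191973 + 352603) - 56448/28937) = 1/(sqrt(160630) - 56448/28937) = 1/(-56448/28937 + sqrt(160630))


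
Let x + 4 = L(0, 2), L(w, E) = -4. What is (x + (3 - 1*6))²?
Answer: 121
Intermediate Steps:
x = -8 (x = -4 - 4 = -8)
(x + (3 - 1*6))² = (-8 + (3 - 1*6))² = (-8 + (3 - 6))² = (-8 - 3)² = (-11)² = 121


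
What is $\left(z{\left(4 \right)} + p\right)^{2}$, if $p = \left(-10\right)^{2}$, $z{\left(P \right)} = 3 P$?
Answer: $12544$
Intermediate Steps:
$p = 100$
$\left(z{\left(4 \right)} + p\right)^{2} = \left(3 \cdot 4 + 100\right)^{2} = \left(12 + 100\right)^{2} = 112^{2} = 12544$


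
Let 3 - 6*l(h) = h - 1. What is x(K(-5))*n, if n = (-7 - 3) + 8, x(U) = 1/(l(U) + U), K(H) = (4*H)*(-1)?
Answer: -3/26 ≈ -0.11538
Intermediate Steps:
l(h) = 2/3 - h/6 (l(h) = 1/2 - (h - 1)/6 = 1/2 - (-1 + h)/6 = 1/2 + (1/6 - h/6) = 2/3 - h/6)
K(H) = -4*H
x(U) = 1/(2/3 + 5*U/6) (x(U) = 1/((2/3 - U/6) + U) = 1/(2/3 + 5*U/6))
n = -2 (n = -10 + 8 = -2)
x(K(-5))*n = (6/(4 + 5*(-4*(-5))))*(-2) = (6/(4 + 5*20))*(-2) = (6/(4 + 100))*(-2) = (6/104)*(-2) = (6*(1/104))*(-2) = (3/52)*(-2) = -3/26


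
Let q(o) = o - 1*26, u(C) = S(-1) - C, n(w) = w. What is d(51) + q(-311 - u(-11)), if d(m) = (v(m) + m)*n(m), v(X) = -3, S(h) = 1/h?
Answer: 2101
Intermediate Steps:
u(C) = -1 - C (u(C) = 1/(-1) - C = -1 - C)
d(m) = m*(-3 + m) (d(m) = (-3 + m)*m = m*(-3 + m))
q(o) = -26 + o (q(o) = o - 26 = -26 + o)
d(51) + q(-311 - u(-11)) = 51*(-3 + 51) + (-26 + (-311 - (-1 - 1*(-11)))) = 51*48 + (-26 + (-311 - (-1 + 11))) = 2448 + (-26 + (-311 - 1*10)) = 2448 + (-26 + (-311 - 10)) = 2448 + (-26 - 321) = 2448 - 347 = 2101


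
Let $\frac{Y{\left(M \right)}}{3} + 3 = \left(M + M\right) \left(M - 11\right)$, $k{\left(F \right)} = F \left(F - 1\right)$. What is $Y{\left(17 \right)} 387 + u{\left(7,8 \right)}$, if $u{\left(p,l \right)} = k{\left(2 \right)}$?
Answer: $233363$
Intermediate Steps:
$k{\left(F \right)} = F \left(-1 + F\right)$
$Y{\left(M \right)} = -9 + 6 M \left(-11 + M\right)$ ($Y{\left(M \right)} = -9 + 3 \left(M + M\right) \left(M - 11\right) = -9 + 3 \cdot 2 M \left(-11 + M\right) = -9 + 6 M \left(-11 + M\right)$)
$u{\left(p,l \right)} = 2$ ($u{\left(p,l \right)} = 2 \left(-1 + 2\right) = 2 \cdot 1 = 2$)
$Y{\left(17 \right)} 387 + u{\left(7,8 \right)} = \left(-9 - 1122 + 6 \cdot 17^{2}\right) 387 + 2 = \left(-9 - 1122 + 6 \cdot 289\right) 387 + 2 = \left(-9 - 1122 + 1734\right) 387 + 2 = 603 \cdot 387 + 2 = 233361 + 2 = 233363$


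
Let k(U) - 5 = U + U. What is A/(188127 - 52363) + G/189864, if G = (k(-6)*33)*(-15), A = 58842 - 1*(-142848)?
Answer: 1076780345/716019336 ≈ 1.5038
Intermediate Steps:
k(U) = 5 + 2*U (k(U) = 5 + (U + U) = 5 + 2*U)
A = 201690 (A = 58842 + 142848 = 201690)
G = 3465 (G = ((5 + 2*(-6))*33)*(-15) = ((5 - 12)*33)*(-15) = -7*33*(-15) = -231*(-15) = 3465)
A/(188127 - 52363) + G/189864 = 201690/(188127 - 52363) + 3465/189864 = 201690/135764 + 3465*(1/189864) = 201690*(1/135764) + 385/21096 = 100845/67882 + 385/21096 = 1076780345/716019336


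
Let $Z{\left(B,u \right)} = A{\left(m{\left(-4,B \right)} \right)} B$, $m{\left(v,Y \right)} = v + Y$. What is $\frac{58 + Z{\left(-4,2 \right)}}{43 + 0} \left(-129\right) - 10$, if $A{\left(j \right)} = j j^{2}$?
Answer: $-6328$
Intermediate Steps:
$m{\left(v,Y \right)} = Y + v$
$A{\left(j \right)} = j^{3}$
$Z{\left(B,u \right)} = B \left(-4 + B\right)^{3}$ ($Z{\left(B,u \right)} = \left(B - 4\right)^{3} B = \left(-4 + B\right)^{3} B = B \left(-4 + B\right)^{3}$)
$\frac{58 + Z{\left(-4,2 \right)}}{43 + 0} \left(-129\right) - 10 = \frac{58 - 4 \left(-4 - 4\right)^{3}}{43 + 0} \left(-129\right) - 10 = \frac{58 - 4 \left(-8\right)^{3}}{43} \left(-129\right) - 10 = \left(58 - -2048\right) \frac{1}{43} \left(-129\right) - 10 = \left(58 + 2048\right) \frac{1}{43} \left(-129\right) - 10 = 2106 \cdot \frac{1}{43} \left(-129\right) - 10 = \frac{2106}{43} \left(-129\right) - 10 = -6318 - 10 = -6328$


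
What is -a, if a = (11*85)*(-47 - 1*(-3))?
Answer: 41140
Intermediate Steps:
a = -41140 (a = 935*(-47 + 3) = 935*(-44) = -41140)
-a = -1*(-41140) = 41140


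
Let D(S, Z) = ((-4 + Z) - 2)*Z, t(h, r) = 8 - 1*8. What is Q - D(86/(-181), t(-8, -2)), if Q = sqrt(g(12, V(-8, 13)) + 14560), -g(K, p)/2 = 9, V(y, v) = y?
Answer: sqrt(14542) ≈ 120.59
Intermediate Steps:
g(K, p) = -18 (g(K, p) = -2*9 = -18)
t(h, r) = 0 (t(h, r) = 8 - 8 = 0)
Q = sqrt(14542) (Q = sqrt(-18 + 14560) = sqrt(14542) ≈ 120.59)
D(S, Z) = Z*(-6 + Z) (D(S, Z) = (-6 + Z)*Z = Z*(-6 + Z))
Q - D(86/(-181), t(-8, -2)) = sqrt(14542) - 0*(-6 + 0) = sqrt(14542) - 0*(-6) = sqrt(14542) - 1*0 = sqrt(14542) + 0 = sqrt(14542)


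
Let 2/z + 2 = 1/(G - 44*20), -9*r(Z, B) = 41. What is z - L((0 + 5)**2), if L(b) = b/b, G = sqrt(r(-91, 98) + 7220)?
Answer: -55284817/27650333 + 6*sqrt(64939)/27650333 ≈ -1.9994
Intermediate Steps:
r(Z, B) = -41/9 (r(Z, B) = -1/9*41 = -41/9)
G = sqrt(64939)/3 (G = sqrt(-41/9 + 7220) = sqrt(64939/9) = sqrt(64939)/3 ≈ 84.944)
L(b) = 1
z = 2/(-2 + 1/(-880 + sqrt(64939)/3)) (z = 2/(-2 + 1/(sqrt(64939)/3 - 44*20)) = 2/(-2 + 1/(sqrt(64939)/3 - 880)) = 2/(-2 + 1/(-880 + sqrt(64939)/3)) ≈ -0.99937)
z - L((0 + 5)**2) = (-27634484/27650333 + 6*sqrt(64939)/27650333) - 1*1 = (-27634484/27650333 + 6*sqrt(64939)/27650333) - 1 = -55284817/27650333 + 6*sqrt(64939)/27650333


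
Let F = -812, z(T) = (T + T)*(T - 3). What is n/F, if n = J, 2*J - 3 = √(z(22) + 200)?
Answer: -3/1624 - √259/812 ≈ -0.021667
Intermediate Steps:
z(T) = 2*T*(-3 + T) (z(T) = (2*T)*(-3 + T) = 2*T*(-3 + T))
J = 3/2 + √259 (J = 3/2 + √(2*22*(-3 + 22) + 200)/2 = 3/2 + √(2*22*19 + 200)/2 = 3/2 + √(836 + 200)/2 = 3/2 + √1036/2 = 3/2 + (2*√259)/2 = 3/2 + √259 ≈ 17.593)
n = 3/2 + √259 ≈ 17.593
n/F = (3/2 + √259)/(-812) = (3/2 + √259)*(-1/812) = -3/1624 - √259/812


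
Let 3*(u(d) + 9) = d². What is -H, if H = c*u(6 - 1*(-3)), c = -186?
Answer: 3348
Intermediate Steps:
u(d) = -9 + d²/3
H = -3348 (H = -186*(-9 + (6 - 1*(-3))²/3) = -186*(-9 + (6 + 3)²/3) = -186*(-9 + (⅓)*9²) = -186*(-9 + (⅓)*81) = -186*(-9 + 27) = -186*18 = -3348)
-H = -1*(-3348) = 3348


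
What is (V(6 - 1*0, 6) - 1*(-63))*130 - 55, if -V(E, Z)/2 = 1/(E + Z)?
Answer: 24340/3 ≈ 8113.3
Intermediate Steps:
V(E, Z) = -2/(E + Z)
(V(6 - 1*0, 6) - 1*(-63))*130 - 55 = (-2/((6 - 1*0) + 6) - 1*(-63))*130 - 55 = (-2/((6 + 0) + 6) + 63)*130 - 55 = (-2/(6 + 6) + 63)*130 - 55 = (-2/12 + 63)*130 - 55 = (-2*1/12 + 63)*130 - 55 = (-1/6 + 63)*130 - 55 = (377/6)*130 - 55 = 24505/3 - 55 = 24340/3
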